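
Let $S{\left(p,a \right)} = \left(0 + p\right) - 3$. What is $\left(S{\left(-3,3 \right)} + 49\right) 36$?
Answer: $1548$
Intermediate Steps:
$S{\left(p,a \right)} = -3 + p$ ($S{\left(p,a \right)} = p - 3 = -3 + p$)
$\left(S{\left(-3,3 \right)} + 49\right) 36 = \left(\left(-3 - 3\right) + 49\right) 36 = \left(-6 + 49\right) 36 = 43 \cdot 36 = 1548$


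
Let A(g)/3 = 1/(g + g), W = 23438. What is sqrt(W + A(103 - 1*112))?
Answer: sqrt(843762)/6 ≈ 153.09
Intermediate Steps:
A(g) = 3/(2*g) (A(g) = 3/(g + g) = 3/((2*g)) = 3*(1/(2*g)) = 3/(2*g))
sqrt(W + A(103 - 1*112)) = sqrt(23438 + 3/(2*(103 - 1*112))) = sqrt(23438 + 3/(2*(103 - 112))) = sqrt(23438 + (3/2)/(-9)) = sqrt(23438 + (3/2)*(-1/9)) = sqrt(23438 - 1/6) = sqrt(140627/6) = sqrt(843762)/6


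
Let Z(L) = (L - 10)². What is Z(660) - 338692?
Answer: 83808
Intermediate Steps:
Z(L) = (-10 + L)²
Z(660) - 338692 = (-10 + 660)² - 338692 = 650² - 338692 = 422500 - 338692 = 83808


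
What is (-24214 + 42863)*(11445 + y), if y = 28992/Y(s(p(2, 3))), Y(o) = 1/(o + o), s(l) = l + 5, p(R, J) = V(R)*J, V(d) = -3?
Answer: -4111936659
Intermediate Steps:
p(R, J) = -3*J
s(l) = 5 + l
Y(o) = 1/(2*o)
y = -231936 (y = 28992/((1/(2*(5 - 3*3)))) = 28992/((1/(2*(5 - 9)))) = 28992/(((½)/(-4))) = 28992/(((½)*(-¼))) = 28992/(-⅛) = 28992*(-8) = -231936)
(-24214 + 42863)*(11445 + y) = (-24214 + 42863)*(11445 - 231936) = 18649*(-220491) = -4111936659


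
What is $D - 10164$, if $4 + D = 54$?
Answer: $-10114$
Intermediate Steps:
$D = 50$ ($D = -4 + 54 = 50$)
$D - 10164 = 50 - 10164 = -10114$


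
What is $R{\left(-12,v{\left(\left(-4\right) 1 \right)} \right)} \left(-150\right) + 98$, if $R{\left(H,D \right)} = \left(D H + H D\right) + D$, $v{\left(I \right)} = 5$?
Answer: $17348$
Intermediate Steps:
$R{\left(H,D \right)} = D + 2 D H$ ($R{\left(H,D \right)} = \left(D H + D H\right) + D = 2 D H + D = D + 2 D H$)
$R{\left(-12,v{\left(\left(-4\right) 1 \right)} \right)} \left(-150\right) + 98 = 5 \left(1 + 2 \left(-12\right)\right) \left(-150\right) + 98 = 5 \left(1 - 24\right) \left(-150\right) + 98 = 5 \left(-23\right) \left(-150\right) + 98 = \left(-115\right) \left(-150\right) + 98 = 17250 + 98 = 17348$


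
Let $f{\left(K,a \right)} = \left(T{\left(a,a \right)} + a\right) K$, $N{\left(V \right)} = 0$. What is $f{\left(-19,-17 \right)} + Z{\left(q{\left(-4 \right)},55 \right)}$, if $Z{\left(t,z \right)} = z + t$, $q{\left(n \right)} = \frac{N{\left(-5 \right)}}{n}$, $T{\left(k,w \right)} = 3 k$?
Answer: $1347$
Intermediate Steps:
$q{\left(n \right)} = 0$ ($q{\left(n \right)} = \frac{0}{n} = 0$)
$f{\left(K,a \right)} = 4 K a$ ($f{\left(K,a \right)} = \left(3 a + a\right) K = 4 a K = 4 K a$)
$Z{\left(t,z \right)} = t + z$
$f{\left(-19,-17 \right)} + Z{\left(q{\left(-4 \right)},55 \right)} = 4 \left(-19\right) \left(-17\right) + \left(0 + 55\right) = 1292 + 55 = 1347$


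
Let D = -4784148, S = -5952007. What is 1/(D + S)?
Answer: -1/10736155 ≈ -9.3143e-8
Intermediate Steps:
1/(D + S) = 1/(-4784148 - 5952007) = 1/(-10736155) = -1/10736155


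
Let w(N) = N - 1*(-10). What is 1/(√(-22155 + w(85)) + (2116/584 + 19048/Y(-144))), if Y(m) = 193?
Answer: 16248026538/5165585494013 - 1587999368*I*√5515/25827927470065 ≈ 0.0031454 - 0.004566*I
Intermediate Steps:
w(N) = 10 + N (w(N) = N + 10 = 10 + N)
1/(√(-22155 + w(85)) + (2116/584 + 19048/Y(-144))) = 1/(√(-22155 + (10 + 85)) + (2116/584 + 19048/193)) = 1/(√(-22155 + 95) + (2116*(1/584) + 19048*(1/193))) = 1/(√(-22060) + (529/146 + 19048/193)) = 1/(2*I*√5515 + 2883105/28178) = 1/(2883105/28178 + 2*I*√5515)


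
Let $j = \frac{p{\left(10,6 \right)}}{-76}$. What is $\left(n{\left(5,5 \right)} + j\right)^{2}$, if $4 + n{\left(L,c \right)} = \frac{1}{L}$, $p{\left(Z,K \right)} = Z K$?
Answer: $\frac{190096}{9025} \approx 21.063$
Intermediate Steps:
$p{\left(Z,K \right)} = K Z$
$n{\left(L,c \right)} = -4 + \frac{1}{L}$
$j = - \frac{15}{19}$ ($j = \frac{6 \cdot 10}{-76} = 60 \left(- \frac{1}{76}\right) = - \frac{15}{19} \approx -0.78947$)
$\left(n{\left(5,5 \right)} + j\right)^{2} = \left(\left(-4 + \frac{1}{5}\right) - \frac{15}{19}\right)^{2} = \left(- \frac{19}{5} - \frac{15}{19}\right)^{2} = \left(- \frac{436}{95}\right)^{2} = \frac{190096}{9025}$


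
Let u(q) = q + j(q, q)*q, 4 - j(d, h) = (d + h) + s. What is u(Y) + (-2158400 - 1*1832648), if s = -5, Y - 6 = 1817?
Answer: -10619476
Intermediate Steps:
Y = 1823 (Y = 6 + 1817 = 1823)
j(d, h) = 9 - d - h (j(d, h) = 4 - ((d + h) - 5) = 4 - (-5 + d + h) = 4 + (5 - d - h) = 9 - d - h)
u(q) = q + q*(9 - 2*q) (u(q) = q + (9 - q - q)*q = q + (9 - 2*q)*q = q + q*(9 - 2*q))
u(Y) + (-2158400 - 1*1832648) = 2*1823*(5 - 1*1823) + (-2158400 - 1*1832648) = 2*1823*(5 - 1823) + (-2158400 - 1832648) = 2*1823*(-1818) - 3991048 = -6628428 - 3991048 = -10619476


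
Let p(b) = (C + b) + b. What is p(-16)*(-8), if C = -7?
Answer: 312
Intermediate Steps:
p(b) = -7 + 2*b (p(b) = (-7 + b) + b = -7 + 2*b)
p(-16)*(-8) = (-7 + 2*(-16))*(-8) = (-7 - 32)*(-8) = -39*(-8) = 312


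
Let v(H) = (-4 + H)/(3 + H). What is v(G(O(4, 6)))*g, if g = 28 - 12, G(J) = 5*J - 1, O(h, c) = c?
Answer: 25/2 ≈ 12.500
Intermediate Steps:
G(J) = -1 + 5*J
v(H) = (-4 + H)/(3 + H)
g = 16
v(G(O(4, 6)))*g = ((-4 + (-1 + 5*6))/(3 + (-1 + 5*6)))*16 = ((-4 + (-1 + 30))/(3 + (-1 + 30)))*16 = ((-4 + 29)/(3 + 29))*16 = (25/32)*16 = 25/2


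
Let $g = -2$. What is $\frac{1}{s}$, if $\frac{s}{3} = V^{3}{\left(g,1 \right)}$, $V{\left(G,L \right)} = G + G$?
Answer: $- \frac{1}{192} \approx -0.0052083$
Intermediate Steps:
$V{\left(G,L \right)} = 2 G$
$s = -192$ ($s = 3 \left(2 \left(-2\right)\right)^{3} = 3 \left(-4\right)^{3} = 3 \left(-64\right) = -192$)
$\frac{1}{s} = \frac{1}{-192} = - \frac{1}{192}$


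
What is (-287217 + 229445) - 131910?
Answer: -189682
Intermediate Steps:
(-287217 + 229445) - 131910 = -57772 - 131910 = -189682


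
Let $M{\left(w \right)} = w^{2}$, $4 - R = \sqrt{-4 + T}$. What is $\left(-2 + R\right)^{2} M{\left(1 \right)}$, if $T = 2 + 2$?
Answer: $4$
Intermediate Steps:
$T = 4$
$R = 4$ ($R = 4 - \sqrt{-4 + 4} = 4 - \sqrt{0} = 4 - 0 = 4 + 0 = 4$)
$\left(-2 + R\right)^{2} M{\left(1 \right)} = \left(-2 + 4\right)^{2} \cdot 1^{2} = 2^{2} \cdot 1 = 4 \cdot 1 = 4$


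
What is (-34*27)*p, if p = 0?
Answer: 0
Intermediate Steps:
(-34*27)*p = -34*27*0 = -918*0 = 0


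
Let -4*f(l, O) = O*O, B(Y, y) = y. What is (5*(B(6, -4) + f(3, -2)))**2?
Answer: 625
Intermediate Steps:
f(l, O) = -O**2/4 (f(l, O) = -O*O/4 = -O**2/4)
(5*(B(6, -4) + f(3, -2)))**2 = (5*(-4 - 1/4*(-2)**2))**2 = (5*(-4 - 1/4*4))**2 = (5*(-4 - 1))**2 = (5*(-5))**2 = (-25)**2 = 625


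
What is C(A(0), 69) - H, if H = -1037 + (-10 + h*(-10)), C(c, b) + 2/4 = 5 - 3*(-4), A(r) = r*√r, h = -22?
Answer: 1687/2 ≈ 843.50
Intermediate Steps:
A(r) = r^(3/2)
C(c, b) = 33/2 (C(c, b) = -½ + (5 - 3*(-4)) = -½ + (5 + 12) = -½ + 17 = 33/2)
H = -827 (H = -1037 + (-10 - 22*(-10)) = -1037 + (-10 + 220) = -1037 + 210 = -827)
C(A(0), 69) - H = 33/2 - 1*(-827) = 33/2 + 827 = 1687/2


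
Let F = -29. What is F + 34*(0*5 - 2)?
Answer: -97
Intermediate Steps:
F + 34*(0*5 - 2) = -29 + 34*(0*5 - 2) = -29 + 34*(0 - 2) = -29 + 34*(-2) = -29 - 68 = -97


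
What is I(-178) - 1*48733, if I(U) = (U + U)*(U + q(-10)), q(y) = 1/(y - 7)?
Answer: 249151/17 ≈ 14656.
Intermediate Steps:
q(y) = 1/(-7 + y)
I(U) = 2*U*(-1/17 + U) (I(U) = (U + U)*(U + 1/(-7 - 10)) = (2*U)*(U + 1/(-17)) = (2*U)*(U - 1/17) = (2*U)*(-1/17 + U) = 2*U*(-1/17 + U))
I(-178) - 1*48733 = (2/17)*(-178)*(-1 + 17*(-178)) - 1*48733 = (2/17)*(-178)*(-1 - 3026) - 48733 = (2/17)*(-178)*(-3027) - 48733 = 1077612/17 - 48733 = 249151/17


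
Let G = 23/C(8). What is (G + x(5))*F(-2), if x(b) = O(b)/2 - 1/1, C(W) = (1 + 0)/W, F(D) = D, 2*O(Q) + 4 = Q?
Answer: -733/2 ≈ -366.50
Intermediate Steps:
O(Q) = -2 + Q/2
C(W) = 1/W
x(b) = -2 + b/4 (x(b) = (-2 + b/2)/2 - 1/1 = (-2 + b/2)*(½) - 1*1 = (-1 + b/4) - 1 = -2 + b/4)
G = 184 (G = 23/(1/8) = 23/(⅛) = 23*8 = 184)
(G + x(5))*F(-2) = (184 + (-2 + (¼)*5))*(-2) = (184 + (-2 + 5/4))*(-2) = (184 - ¾)*(-2) = (733/4)*(-2) = -733/2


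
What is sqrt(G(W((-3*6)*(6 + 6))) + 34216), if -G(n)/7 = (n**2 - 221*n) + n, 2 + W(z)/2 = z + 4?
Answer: 2*I*sqrt(476798) ≈ 1381.0*I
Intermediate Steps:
W(z) = 4 + 2*z (W(z) = -4 + 2*(z + 4) = -4 + 2*(4 + z) = -4 + (8 + 2*z) = 4 + 2*z)
G(n) = -7*n**2 + 1540*n (G(n) = -7*((n**2 - 221*n) + n) = -7*(n**2 - 220*n) = -7*n**2 + 1540*n)
sqrt(G(W((-3*6)*(6 + 6))) + 34216) = sqrt(7*(4 + 2*((-3*6)*(6 + 6)))*(220 - (4 + 2*((-3*6)*(6 + 6)))) + 34216) = sqrt(7*(4 + 2*(-18*12))*(220 - (4 + 2*(-18*12))) + 34216) = sqrt(7*(4 + 2*(-216))*(220 - (4 + 2*(-216))) + 34216) = sqrt(7*(4 - 432)*(220 - (4 - 432)) + 34216) = sqrt(7*(-428)*(220 - 1*(-428)) + 34216) = sqrt(7*(-428)*(220 + 428) + 34216) = sqrt(7*(-428)*648 + 34216) = sqrt(-1941408 + 34216) = sqrt(-1907192) = 2*I*sqrt(476798)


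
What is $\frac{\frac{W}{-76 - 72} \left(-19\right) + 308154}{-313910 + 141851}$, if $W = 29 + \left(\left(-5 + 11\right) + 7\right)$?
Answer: $- \frac{7601265}{4244122} \approx -1.791$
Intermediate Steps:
$W = 42$ ($W = 29 + \left(6 + 7\right) = 29 + 13 = 42$)
$\frac{\frac{W}{-76 - 72} \left(-19\right) + 308154}{-313910 + 141851} = \frac{\frac{1}{-76 - 72} \cdot 42 \left(-19\right) + 308154}{-313910 + 141851} = \frac{\frac{1}{-148} \cdot 42 \left(-19\right) + 308154}{-172059} = \left(\left(- \frac{1}{148}\right) 42 \left(-19\right) + 308154\right) \left(- \frac{1}{172059}\right) = \left(\left(- \frac{21}{74}\right) \left(-19\right) + 308154\right) \left(- \frac{1}{172059}\right) = \left(\frac{399}{74} + 308154\right) \left(- \frac{1}{172059}\right) = \frac{22803795}{74} \left(- \frac{1}{172059}\right) = - \frac{7601265}{4244122}$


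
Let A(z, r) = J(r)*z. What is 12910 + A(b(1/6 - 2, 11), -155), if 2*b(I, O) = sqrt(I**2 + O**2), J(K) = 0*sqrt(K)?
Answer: 12910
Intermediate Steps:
J(K) = 0
b(I, O) = sqrt(I**2 + O**2)/2
A(z, r) = 0 (A(z, r) = 0*z = 0)
12910 + A(b(1/6 - 2, 11), -155) = 12910 + 0 = 12910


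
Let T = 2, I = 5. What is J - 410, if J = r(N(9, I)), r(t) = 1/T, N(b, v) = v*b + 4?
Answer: -819/2 ≈ -409.50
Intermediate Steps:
N(b, v) = 4 + b*v (N(b, v) = b*v + 4 = 4 + b*v)
r(t) = ½ (r(t) = 1/2 = ½)
J = ½ ≈ 0.50000
J - 410 = ½ - 410 = -819/2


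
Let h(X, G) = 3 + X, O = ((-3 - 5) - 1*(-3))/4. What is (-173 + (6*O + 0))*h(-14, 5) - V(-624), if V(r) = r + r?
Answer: 6467/2 ≈ 3233.5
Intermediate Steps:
V(r) = 2*r
O = -5/4 (O = (-8 + 3)*(¼) = -5*¼ = -5/4 ≈ -1.2500)
(-173 + (6*O + 0))*h(-14, 5) - V(-624) = (-173 + (6*(-5/4) + 0))*(3 - 14) - 2*(-624) = (-173 + (-15/2 + 0))*(-11) - 1*(-1248) = (-173 - 15/2)*(-11) + 1248 = -361/2*(-11) + 1248 = 3971/2 + 1248 = 6467/2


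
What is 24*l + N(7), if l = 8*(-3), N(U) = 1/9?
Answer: -5183/9 ≈ -575.89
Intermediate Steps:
N(U) = ⅑
l = -24
24*l + N(7) = 24*(-24) + ⅑ = -576 + ⅑ = -5183/9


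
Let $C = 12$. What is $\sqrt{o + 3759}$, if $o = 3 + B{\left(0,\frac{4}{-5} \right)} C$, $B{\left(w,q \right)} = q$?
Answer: $\frac{\sqrt{93810}}{5} \approx 61.257$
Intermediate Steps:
$o = - \frac{33}{5}$ ($o = 3 + \frac{4}{-5} \cdot 12 = 3 + 4 \left(- \frac{1}{5}\right) 12 = 3 - \frac{48}{5} = - \frac{33}{5} \approx -6.6$)
$\sqrt{o + 3759} = \sqrt{- \frac{33}{5} + 3759} = \sqrt{\frac{18762}{5}} = \frac{\sqrt{93810}}{5}$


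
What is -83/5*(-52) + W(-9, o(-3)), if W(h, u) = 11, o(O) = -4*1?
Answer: 4371/5 ≈ 874.20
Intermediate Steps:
o(O) = -4
-83/5*(-52) + W(-9, o(-3)) = -83/5*(-52) + 11 = 4316/5 + 11 = 4371/5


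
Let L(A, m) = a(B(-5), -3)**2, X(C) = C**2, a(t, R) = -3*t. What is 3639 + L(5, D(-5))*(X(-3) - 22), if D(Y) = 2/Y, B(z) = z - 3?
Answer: -3849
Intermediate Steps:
B(z) = -3 + z
L(A, m) = 576 (L(A, m) = (-3*(-3 - 5))**2 = (-3*(-8))**2 = 24**2 = 576)
3639 + L(5, D(-5))*(X(-3) - 22) = 3639 + 576*((-3)**2 - 22) = 3639 + 576*(9 - 22) = 3639 + 576*(-13) = 3639 - 7488 = -3849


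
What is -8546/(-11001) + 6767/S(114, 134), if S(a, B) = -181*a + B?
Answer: 100749233/225520500 ≈ 0.44674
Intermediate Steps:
S(a, B) = B - 181*a
-8546/(-11001) + 6767/S(114, 134) = -8546/(-11001) + 6767/(134 - 181*114) = -8546*(-1/11001) + 6767/(134 - 20634) = 8546/11001 + 6767/(-20500) = 8546/11001 + 6767*(-1/20500) = 8546/11001 - 6767/20500 = 100749233/225520500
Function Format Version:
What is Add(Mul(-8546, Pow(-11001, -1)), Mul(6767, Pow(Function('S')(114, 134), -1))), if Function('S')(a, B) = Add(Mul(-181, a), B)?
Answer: Rational(100749233, 225520500) ≈ 0.44674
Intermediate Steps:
Function('S')(a, B) = Add(B, Mul(-181, a))
Add(Mul(-8546, Pow(-11001, -1)), Mul(6767, Pow(Function('S')(114, 134), -1))) = Add(Mul(-8546, Pow(-11001, -1)), Mul(6767, Pow(Add(134, Mul(-181, 114)), -1))) = Add(Mul(-8546, Rational(-1, 11001)), Mul(6767, Pow(Add(134, -20634), -1))) = Add(Rational(8546, 11001), Mul(6767, Pow(-20500, -1))) = Add(Rational(8546, 11001), Mul(6767, Rational(-1, 20500))) = Add(Rational(8546, 11001), Rational(-6767, 20500)) = Rational(100749233, 225520500)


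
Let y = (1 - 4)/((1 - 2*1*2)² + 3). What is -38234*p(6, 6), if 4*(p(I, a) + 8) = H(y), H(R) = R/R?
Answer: 592627/2 ≈ 2.9631e+5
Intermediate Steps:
y = -¼ (y = -3/((1 - 2*2)² + 3) = -3/((1 - 4)² + 3) = -3/((-3)² + 3) = -3/(9 + 3) = -3/12 = -3*1/12 = -¼ ≈ -0.25000)
H(R) = 1
p(I, a) = -31/4 (p(I, a) = -8 + (¼)*1 = -8 + ¼ = -31/4)
-38234*p(6, 6) = -38234*(-31/4) = 592627/2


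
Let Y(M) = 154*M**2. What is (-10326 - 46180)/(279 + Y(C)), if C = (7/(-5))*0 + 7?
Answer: -56506/7825 ≈ -7.2212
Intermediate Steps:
C = 7 (C = (7*(-1/5))*0 + 7 = -7/5*0 + 7 = 0 + 7 = 7)
(-10326 - 46180)/(279 + Y(C)) = (-10326 - 46180)/(279 + 154*7**2) = -56506/(279 + 154*49) = -56506/(279 + 7546) = -56506/7825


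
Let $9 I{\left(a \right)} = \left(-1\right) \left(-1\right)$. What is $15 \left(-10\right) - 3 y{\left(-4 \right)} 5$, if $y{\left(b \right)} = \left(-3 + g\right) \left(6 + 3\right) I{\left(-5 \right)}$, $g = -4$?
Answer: $-15750$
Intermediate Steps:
$I{\left(a \right)} = \frac{1}{9}$ ($I{\left(a \right)} = \frac{\left(-1\right) \left(-1\right)}{9} = \frac{1}{9} \cdot 1 = \frac{1}{9}$)
$y{\left(b \right)} = -7$ ($y{\left(b \right)} = \left(-3 - 4\right) \left(6 + 3\right) \frac{1}{9} = \left(-7\right) 9 \cdot \frac{1}{9} = \left(-63\right) \frac{1}{9} = -7$)
$15 \left(-10\right) - 3 y{\left(-4 \right)} 5 = 15 \left(-10\right) \left(-3\right) \left(-7\right) 5 = - 150 \cdot 21 \cdot 5 = \left(-150\right) 105 = -15750$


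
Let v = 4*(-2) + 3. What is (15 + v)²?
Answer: 100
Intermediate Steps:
v = -5 (v = -8 + 3 = -5)
(15 + v)² = (15 - 5)² = 10² = 100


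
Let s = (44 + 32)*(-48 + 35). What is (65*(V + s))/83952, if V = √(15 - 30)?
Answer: -16055/20988 + 65*I*√15/83952 ≈ -0.76496 + 0.0029987*I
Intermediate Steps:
s = -988 (s = 76*(-13) = -988)
V = I*√15 (V = √(-15) = I*√15 ≈ 3.873*I)
(65*(V + s))/83952 = (65*(I*√15 - 988))/83952 = (65*(-988 + I*√15))*(1/83952) = (-64220 + 65*I*√15)*(1/83952) = -16055/20988 + 65*I*√15/83952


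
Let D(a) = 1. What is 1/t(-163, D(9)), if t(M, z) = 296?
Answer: 1/296 ≈ 0.0033784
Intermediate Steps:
1/t(-163, D(9)) = 1/296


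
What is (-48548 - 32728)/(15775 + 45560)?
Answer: -27092/20445 ≈ -1.3251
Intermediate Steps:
(-48548 - 32728)/(15775 + 45560) = -81276/61335 = -81276*1/61335 = -27092/20445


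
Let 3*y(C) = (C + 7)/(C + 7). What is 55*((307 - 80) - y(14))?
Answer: 37400/3 ≈ 12467.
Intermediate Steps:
y(C) = ⅓ (y(C) = ((C + 7)/(C + 7))/3 = ((7 + C)/(7 + C))/3 = (⅓)*1 = ⅓)
55*((307 - 80) - y(14)) = 55*((307 - 80) - 1*⅓) = 55*(227 - ⅓) = 55*(680/3) = 37400/3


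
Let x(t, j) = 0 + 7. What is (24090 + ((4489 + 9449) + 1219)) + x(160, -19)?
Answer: 39254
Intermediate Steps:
x(t, j) = 7
(24090 + ((4489 + 9449) + 1219)) + x(160, -19) = (24090 + ((4489 + 9449) + 1219)) + 7 = (24090 + (13938 + 1219)) + 7 = (24090 + 15157) + 7 = 39247 + 7 = 39254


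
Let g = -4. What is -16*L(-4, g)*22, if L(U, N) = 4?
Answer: -1408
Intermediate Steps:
-16*L(-4, g)*22 = -16*4*22 = -64*22 = -1408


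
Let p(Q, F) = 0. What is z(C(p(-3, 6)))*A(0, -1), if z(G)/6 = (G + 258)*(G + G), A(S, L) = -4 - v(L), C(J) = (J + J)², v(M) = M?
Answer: 0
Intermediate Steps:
C(J) = 4*J² (C(J) = (2*J)² = 4*J²)
A(S, L) = -4 - L
z(G) = 12*G*(258 + G) (z(G) = 6*((G + 258)*(G + G)) = 6*((258 + G)*(2*G)) = 6*(2*G*(258 + G)) = 12*G*(258 + G))
z(C(p(-3, 6)))*A(0, -1) = (12*(4*0²)*(258 + 4*0²))*(-4 - 1*(-1)) = (12*(4*0)*(258 + 4*0))*(-4 + 1) = (12*0*(258 + 0))*(-3) = (12*0*258)*(-3) = 0*(-3) = 0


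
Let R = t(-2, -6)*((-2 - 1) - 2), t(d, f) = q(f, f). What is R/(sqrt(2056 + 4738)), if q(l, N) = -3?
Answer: 15*sqrt(6794)/6794 ≈ 0.18198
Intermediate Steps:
t(d, f) = -3
R = 15 (R = -3*((-2 - 1) - 2) = -3*(-3 - 2) = -3*(-5) = 15)
R/(sqrt(2056 + 4738)) = 15/(sqrt(2056 + 4738)) = 15/(sqrt(6794)) = 15*(sqrt(6794)/6794) = 15*sqrt(6794)/6794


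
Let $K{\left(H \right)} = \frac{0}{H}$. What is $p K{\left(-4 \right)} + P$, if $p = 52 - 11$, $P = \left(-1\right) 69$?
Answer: $-69$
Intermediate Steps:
$K{\left(H \right)} = 0$
$P = -69$
$p = 41$ ($p = 52 - 11 = 41$)
$p K{\left(-4 \right)} + P = 41 \cdot 0 - 69 = 0 - 69 = -69$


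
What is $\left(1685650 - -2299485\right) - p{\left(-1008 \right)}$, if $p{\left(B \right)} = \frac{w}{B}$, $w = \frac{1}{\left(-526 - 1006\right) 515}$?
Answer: $\frac{3169345346798399}{795291840} \approx 3.9851 \cdot 10^{6}$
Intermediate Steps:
$w = - \frac{1}{788980}$ ($w = \frac{1}{-1532} \cdot \frac{1}{515} = \left(- \frac{1}{1532}\right) \frac{1}{515} = - \frac{1}{788980} \approx -1.2675 \cdot 10^{-6}$)
$p{\left(B \right)} = - \frac{1}{788980 B}$
$\left(1685650 - -2299485\right) - p{\left(-1008 \right)} = \left(1685650 - -2299485\right) - - \frac{1}{788980 \left(-1008\right)} = \left(1685650 + 2299485\right) - \left(- \frac{1}{788980}\right) \left(- \frac{1}{1008}\right) = 3985135 - \frac{1}{795291840} = \frac{3169345346798399}{795291840}$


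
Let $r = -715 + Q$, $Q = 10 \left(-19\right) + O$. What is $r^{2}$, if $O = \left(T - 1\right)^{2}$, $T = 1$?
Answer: $819025$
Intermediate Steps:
$O = 0$ ($O = \left(1 - 1\right)^{2} = 0^{2} = 0$)
$Q = -190$ ($Q = 10 \left(-19\right) + 0 = -190 + 0 = -190$)
$r = -905$ ($r = -715 - 190 = -905$)
$r^{2} = \left(-905\right)^{2} = 819025$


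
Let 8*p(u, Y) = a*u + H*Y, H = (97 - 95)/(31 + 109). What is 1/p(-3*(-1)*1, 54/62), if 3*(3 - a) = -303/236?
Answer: 2048480/2636481 ≈ 0.77697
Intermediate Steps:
a = 809/236 (a = 3 - (-101)/236 = 3 - ⅓*(-303/236) = 3 + 101/236 = 809/236 ≈ 3.4280)
H = 1/70 (H = 2/140 = 2*(1/140) = 1/70 ≈ 0.014286)
p(u, Y) = Y/560 + 809*u/1888 (p(u, Y) = (809*u/236 + Y/70)/8 = (Y/70 + 809*u/236)/8 = Y/560 + 809*u/1888)
1/p(-3*(-1)*1, 54/62) = 1/((54/62)/560 + 809*(-3*(-1)*1)/1888) = 1/((54*(1/62))/560 + 809*(3*1)/1888) = 1/((1/560)*(27/31) + (809/1888)*3) = 1/(27/17360 + 2427/1888) = 1/(2636481/2048480) = 2048480/2636481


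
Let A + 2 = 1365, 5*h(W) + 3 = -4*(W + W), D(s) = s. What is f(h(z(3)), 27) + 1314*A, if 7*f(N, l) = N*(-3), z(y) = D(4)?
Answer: 1790985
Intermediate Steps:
z(y) = 4
h(W) = -⅗ - 8*W/5 (h(W) = -⅗ + (-4*(W + W))/5 = -⅗ + (-8*W)/5 = -⅗ - 8*W/5)
f(N, l) = -3*N/7 (f(N, l) = (N*(-3))/7 = (-3*N)/7 = -3*N/7)
A = 1363 (A = -2 + 1365 = 1363)
f(h(z(3)), 27) + 1314*A = -3*(-⅗ - 8/5*4)/7 + 1314*1363 = -3*(-⅗ - 32/5)/7 + 1790982 = -3/7*(-7) + 1790982 = 3 + 1790982 = 1790985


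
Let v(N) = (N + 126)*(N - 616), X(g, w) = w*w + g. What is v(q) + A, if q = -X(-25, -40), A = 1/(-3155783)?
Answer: 10018850481296/3155783 ≈ 3.1748e+6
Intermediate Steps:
A = -1/3155783 ≈ -3.1688e-7
X(g, w) = g + w**2 (X(g, w) = w**2 + g = g + w**2)
q = -1575 (q = -(-25 + (-40)**2) = -(-25 + 1600) = -1*1575 = -1575)
v(N) = (-616 + N)*(126 + N) (v(N) = (126 + N)*(-616 + N) = (-616 + N)*(126 + N))
v(q) + A = (-77616 + (-1575)**2 - 490*(-1575)) - 1/3155783 = (-77616 + 2480625 + 771750) - 1/3155783 = 3174759 - 1/3155783 = 10018850481296/3155783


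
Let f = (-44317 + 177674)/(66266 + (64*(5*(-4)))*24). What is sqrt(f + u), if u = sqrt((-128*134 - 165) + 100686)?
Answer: sqrt(96740978 + 283646924*sqrt(689))/5078 ≈ 17.102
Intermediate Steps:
u = 11*sqrt(689) (u = sqrt((-17152 - 165) + 100686) = sqrt(-17317 + 100686) = sqrt(83369) = 11*sqrt(689) ≈ 288.74)
f = 19051/5078 (f = 133357/(66266 + (64*(-20))*24) = 133357/(66266 - 1280*24) = 133357/(66266 - 30720) = 133357/35546 = 133357*(1/35546) = 19051/5078 ≈ 3.7517)
sqrt(f + u) = sqrt(19051/5078 + 11*sqrt(689))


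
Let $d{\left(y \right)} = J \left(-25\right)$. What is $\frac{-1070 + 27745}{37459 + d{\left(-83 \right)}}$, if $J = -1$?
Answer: $\frac{26675}{37484} \approx 0.71164$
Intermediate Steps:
$d{\left(y \right)} = 25$ ($d{\left(y \right)} = \left(-1\right) \left(-25\right) = 25$)
$\frac{-1070 + 27745}{37459 + d{\left(-83 \right)}} = \frac{-1070 + 27745}{37459 + 25} = \frac{26675}{37484}$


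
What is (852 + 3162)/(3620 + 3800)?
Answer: 2007/3710 ≈ 0.54097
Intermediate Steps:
(852 + 3162)/(3620 + 3800) = 4014/7420 = 4014*(1/7420) = 2007/3710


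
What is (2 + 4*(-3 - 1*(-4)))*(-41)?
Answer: -246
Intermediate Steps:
(2 + 4*(-3 - 1*(-4)))*(-41) = (2 + 4*(-3 + 4))*(-41) = (2 + 4*1)*(-41) = (2 + 4)*(-41) = 6*(-41) = -246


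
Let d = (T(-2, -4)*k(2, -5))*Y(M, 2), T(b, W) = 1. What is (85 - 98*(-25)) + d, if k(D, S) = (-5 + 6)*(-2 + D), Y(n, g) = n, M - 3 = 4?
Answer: 2535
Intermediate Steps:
M = 7 (M = 3 + 4 = 7)
k(D, S) = -2 + D (k(D, S) = 1*(-2 + D) = -2 + D)
d = 0 (d = (1*(-2 + 2))*7 = (1*0)*7 = 0*7 = 0)
(85 - 98*(-25)) + d = (85 - 98*(-25)) + 0 = (85 + 2450) + 0 = 2535 + 0 = 2535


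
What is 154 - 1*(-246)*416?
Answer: 102490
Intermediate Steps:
154 - 1*(-246)*416 = 154 + 246*416 = 154 + 102336 = 102490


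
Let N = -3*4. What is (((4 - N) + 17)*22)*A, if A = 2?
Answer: 1452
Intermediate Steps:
N = -12
(((4 - N) + 17)*22)*A = (((4 - 1*(-12)) + 17)*22)*2 = (((4 + 12) + 17)*22)*2 = ((16 + 17)*22)*2 = (33*22)*2 = 726*2 = 1452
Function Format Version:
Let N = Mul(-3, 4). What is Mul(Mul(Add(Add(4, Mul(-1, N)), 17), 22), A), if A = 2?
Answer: 1452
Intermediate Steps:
N = -12
Mul(Mul(Add(Add(4, Mul(-1, N)), 17), 22), A) = Mul(Mul(Add(Add(4, Mul(-1, -12)), 17), 22), 2) = Mul(Mul(Add(Add(4, 12), 17), 22), 2) = Mul(Mul(Add(16, 17), 22), 2) = Mul(Mul(33, 22), 2) = Mul(726, 2) = 1452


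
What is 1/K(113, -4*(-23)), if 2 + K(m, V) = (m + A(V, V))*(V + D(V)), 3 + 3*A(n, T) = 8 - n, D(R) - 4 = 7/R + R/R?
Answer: 23/187505 ≈ 0.00012266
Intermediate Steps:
D(R) = 5 + 7/R (D(R) = 4 + (7/R + R/R) = 4 + (7/R + 1) = 4 + (1 + 7/R) = 5 + 7/R)
A(n, T) = 5/3 - n/3 (A(n, T) = -1 + (8 - n)/3 = -1 + (8/3 - n/3) = 5/3 - n/3)
K(m, V) = -2 + (5 + V + 7/V)*(5/3 + m - V/3) (K(m, V) = -2 + (m + (5/3 - V/3))*(V + (5 + 7/V)) = -2 + (5/3 + m - V/3)*(5 + V + 7/V) = -2 + (5 + V + 7/V)*(5/3 + m - V/3))
1/K(113, -4*(-23)) = 1/(4 + 5*113 - (-4*(-23))²/3 + 35/(3*((-4*(-23)))) - 4*(-23)*113 + 7*113/(-4*(-23))) = 1/(4 + 565 - ⅓*92² + (35/3)/92 + 92*113 + 7*113/92) = 1/(4 + 565 - ⅓*8464 + (35/3)*(1/92) + 10396 + 7*113*(1/92)) = 1/(4 + 565 - 8464/3 + 35/276 + 10396 + 791/92) = 1/(187505/23) = 23/187505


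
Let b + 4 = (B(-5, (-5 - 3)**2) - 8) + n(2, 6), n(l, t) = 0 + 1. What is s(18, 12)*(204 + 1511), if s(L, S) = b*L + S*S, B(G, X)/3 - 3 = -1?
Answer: 92610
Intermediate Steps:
B(G, X) = 6 (B(G, X) = 9 + 3*(-1) = 9 - 3 = 6)
n(l, t) = 1
b = -5 (b = -4 + ((6 - 8) + 1) = -4 + (-2 + 1) = -4 - 1 = -5)
s(L, S) = S**2 - 5*L (s(L, S) = -5*L + S*S = -5*L + S**2 = S**2 - 5*L)
s(18, 12)*(204 + 1511) = (12**2 - 5*18)*(204 + 1511) = (144 - 90)*1715 = 54*1715 = 92610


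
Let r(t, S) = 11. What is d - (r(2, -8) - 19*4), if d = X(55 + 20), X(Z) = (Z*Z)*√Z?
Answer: 65 + 28125*√3 ≈ 48779.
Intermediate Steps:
X(Z) = Z^(5/2) (X(Z) = Z²*√Z = Z^(5/2))
d = 28125*√3 (d = (55 + 20)^(5/2) = 75^(5/2) = 28125*√3 ≈ 48714.)
d - (r(2, -8) - 19*4) = 28125*√3 - (11 - 19*4) = 28125*√3 - (11 - 76) = 28125*√3 - 1*(-65) = 28125*√3 + 65 = 65 + 28125*√3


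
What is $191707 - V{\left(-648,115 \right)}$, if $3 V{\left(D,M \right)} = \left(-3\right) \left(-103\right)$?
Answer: $191604$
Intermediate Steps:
$V{\left(D,M \right)} = 103$ ($V{\left(D,M \right)} = \frac{\left(-3\right) \left(-103\right)}{3} = \frac{1}{3} \cdot 309 = 103$)
$191707 - V{\left(-648,115 \right)} = 191707 - 103 = 191604$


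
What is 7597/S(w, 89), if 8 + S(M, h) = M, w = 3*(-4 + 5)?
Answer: -7597/5 ≈ -1519.4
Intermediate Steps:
w = 3 (w = 3*1 = 3)
S(M, h) = -8 + M
7597/S(w, 89) = 7597/(-8 + 3) = 7597/(-5) = 7597*(-⅕) = -7597/5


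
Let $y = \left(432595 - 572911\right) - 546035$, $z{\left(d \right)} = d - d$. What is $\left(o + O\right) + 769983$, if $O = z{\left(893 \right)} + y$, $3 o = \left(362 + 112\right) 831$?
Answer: $214930$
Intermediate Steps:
$o = 131298$ ($o = \frac{\left(362 + 112\right) 831}{3} = \frac{474 \cdot 831}{3} = \frac{1}{3} \cdot 393894 = 131298$)
$z{\left(d \right)} = 0$
$y = -686351$ ($y = -140316 - 546035 = -686351$)
$O = -686351$ ($O = 0 - 686351 = -686351$)
$\left(o + O\right) + 769983 = \left(131298 - 686351\right) + 769983 = -555053 + 769983 = 214930$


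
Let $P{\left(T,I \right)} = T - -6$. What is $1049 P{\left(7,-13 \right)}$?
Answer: $13637$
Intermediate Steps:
$P{\left(T,I \right)} = 6 + T$ ($P{\left(T,I \right)} = T + 6 = 6 + T$)
$1049 P{\left(7,-13 \right)} = 1049 \left(6 + 7\right) = 1049 \cdot 13 = 13637$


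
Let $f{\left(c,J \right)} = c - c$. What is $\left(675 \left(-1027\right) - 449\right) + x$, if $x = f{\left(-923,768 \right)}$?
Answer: $-693674$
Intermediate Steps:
$f{\left(c,J \right)} = 0$
$x = 0$
$\left(675 \left(-1027\right) - 449\right) + x = \left(675 \left(-1027\right) - 449\right) + 0 = \left(-693225 - 449\right) + 0 = -693674 + 0 = -693674$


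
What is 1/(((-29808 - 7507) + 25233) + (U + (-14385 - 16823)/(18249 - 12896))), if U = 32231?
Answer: 5353/107826389 ≈ 4.9645e-5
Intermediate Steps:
1/(((-29808 - 7507) + 25233) + (U + (-14385 - 16823)/(18249 - 12896))) = 1/(((-29808 - 7507) + 25233) + (32231 + (-14385 - 16823)/(18249 - 12896))) = 1/((-37315 + 25233) + (32231 - 31208/5353)) = 1/(-12082 + (32231 - 31208*1/5353)) = 1/(-12082 + (32231 - 31208/5353)) = 1/(-12082 + 172501335/5353) = 1/(107826389/5353) = 5353/107826389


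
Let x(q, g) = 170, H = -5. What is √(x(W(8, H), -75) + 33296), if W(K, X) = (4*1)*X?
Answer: √33466 ≈ 182.94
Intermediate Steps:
W(K, X) = 4*X
√(x(W(8, H), -75) + 33296) = √(170 + 33296) = √33466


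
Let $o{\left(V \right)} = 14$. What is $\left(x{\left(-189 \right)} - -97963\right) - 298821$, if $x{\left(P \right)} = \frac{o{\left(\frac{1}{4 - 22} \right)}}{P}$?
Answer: $- \frac{5423168}{27} \approx -2.0086 \cdot 10^{5}$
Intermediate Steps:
$x{\left(P \right)} = \frac{14}{P}$
$\left(x{\left(-189 \right)} - -97963\right) - 298821 = \left(\frac{14}{-189} - -97963\right) - 298821 = \left(14 \left(- \frac{1}{189}\right) + 97963\right) - 298821 = \left(- \frac{2}{27} + 97963\right) - 298821 = \frac{2644999}{27} - 298821 = - \frac{5423168}{27}$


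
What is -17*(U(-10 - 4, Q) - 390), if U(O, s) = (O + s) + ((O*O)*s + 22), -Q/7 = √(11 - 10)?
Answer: 29937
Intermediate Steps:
Q = -7 (Q = -7*√(11 - 10) = -7*√1 = -7*1 = -7)
U(O, s) = 22 + O + s + s*O² (U(O, s) = (O + s) + (O²*s + 22) = (O + s) + (s*O² + 22) = (O + s) + (22 + s*O²) = 22 + O + s + s*O²)
-17*(U(-10 - 4, Q) - 390) = -17*((22 + (-10 - 4) - 7 - 7*(-10 - 4)²) - 390) = -17*((22 - 14 - 7 - 7*(-14)²) - 390) = -17*((22 - 14 - 7 - 7*196) - 390) = -17*((22 - 14 - 7 - 1372) - 390) = -17*(-1371 - 390) = -17*(-1761) = 29937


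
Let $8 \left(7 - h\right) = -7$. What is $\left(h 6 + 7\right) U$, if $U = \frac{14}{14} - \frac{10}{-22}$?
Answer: $\frac{868}{11} \approx 78.909$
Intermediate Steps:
$h = \frac{63}{8}$ ($h = 7 - - \frac{7}{8} = 7 + \frac{7}{8} = \frac{63}{8} \approx 7.875$)
$U = \frac{16}{11}$ ($U = 14 \cdot \frac{1}{14} - - \frac{5}{11} = 1 + \frac{5}{11} = \frac{16}{11} \approx 1.4545$)
$\left(h 6 + 7\right) U = \left(\frac{63}{8} \cdot 6 + 7\right) \frac{16}{11} = \left(\frac{189}{4} + 7\right) \frac{16}{11} = \frac{217}{4} \cdot \frac{16}{11} = \frac{868}{11}$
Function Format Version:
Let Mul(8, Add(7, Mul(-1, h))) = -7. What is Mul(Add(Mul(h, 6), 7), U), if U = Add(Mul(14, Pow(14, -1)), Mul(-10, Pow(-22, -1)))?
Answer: Rational(868, 11) ≈ 78.909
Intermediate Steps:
h = Rational(63, 8) (h = Add(7, Mul(Rational(-1, 8), -7)) = Add(7, Rational(7, 8)) = Rational(63, 8) ≈ 7.8750)
U = Rational(16, 11) (U = Add(Mul(14, Rational(1, 14)), Mul(-10, Rational(-1, 22))) = Add(1, Rational(5, 11)) = Rational(16, 11) ≈ 1.4545)
Mul(Add(Mul(h, 6), 7), U) = Mul(Add(Mul(Rational(63, 8), 6), 7), Rational(16, 11)) = Mul(Add(Rational(189, 4), 7), Rational(16, 11)) = Mul(Rational(217, 4), Rational(16, 11)) = Rational(868, 11)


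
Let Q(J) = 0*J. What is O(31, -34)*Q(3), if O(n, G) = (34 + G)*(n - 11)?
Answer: 0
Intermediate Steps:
Q(J) = 0
O(n, G) = (-11 + n)*(34 + G) (O(n, G) = (34 + G)*(-11 + n) = (-11 + n)*(34 + G))
O(31, -34)*Q(3) = (-374 - 11*(-34) + 34*31 - 34*31)*0 = (-374 + 374 + 1054 - 1054)*0 = 0*0 = 0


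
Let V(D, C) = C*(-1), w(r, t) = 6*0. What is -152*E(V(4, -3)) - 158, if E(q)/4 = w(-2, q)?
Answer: -158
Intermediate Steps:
w(r, t) = 0
V(D, C) = -C
E(q) = 0 (E(q) = 4*0 = 0)
-152*E(V(4, -3)) - 158 = -152*0 - 158 = 0 - 158 = -158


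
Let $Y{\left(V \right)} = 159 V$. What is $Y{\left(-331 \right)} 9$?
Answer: $-473661$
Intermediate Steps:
$Y{\left(-331 \right)} 9 = 159 \left(-331\right) 9 = \left(-52629\right) 9 = -473661$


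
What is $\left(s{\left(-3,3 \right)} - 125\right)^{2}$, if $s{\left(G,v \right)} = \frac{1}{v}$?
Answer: $\frac{139876}{9} \approx 15542.0$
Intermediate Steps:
$\left(s{\left(-3,3 \right)} - 125\right)^{2} = \left(\frac{1}{3} - 125\right)^{2} = \left(- \frac{374}{3}\right)^{2} = \frac{139876}{9}$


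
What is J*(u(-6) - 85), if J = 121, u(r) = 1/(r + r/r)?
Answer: -51546/5 ≈ -10309.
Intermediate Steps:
u(r) = 1/(1 + r) (u(r) = 1/(r + 1) = 1/(1 + r))
J*(u(-6) - 85) = 121*(1/(1 - 6) - 85) = 121*(1/(-5) - 85) = 121*(-⅕ - 85) = 121*(-426/5) = -51546/5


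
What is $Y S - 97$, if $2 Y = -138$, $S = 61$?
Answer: $-4306$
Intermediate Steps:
$Y = -69$ ($Y = \frac{1}{2} \left(-138\right) = -69$)
$Y S - 97 = \left(-69\right) 61 - 97 = -4209 - 97 = -4306$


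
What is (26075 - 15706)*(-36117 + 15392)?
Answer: -214897525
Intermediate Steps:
(26075 - 15706)*(-36117 + 15392) = 10369*(-20725) = -214897525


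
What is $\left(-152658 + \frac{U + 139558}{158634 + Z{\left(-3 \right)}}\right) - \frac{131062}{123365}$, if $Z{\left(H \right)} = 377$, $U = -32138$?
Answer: $- \frac{2994606760657252}{19616392015} \approx -1.5266 \cdot 10^{5}$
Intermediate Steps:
$\left(-152658 + \frac{U + 139558}{158634 + Z{\left(-3 \right)}}\right) - \frac{131062}{123365} = \left(-152658 + \frac{-32138 + 139558}{158634 + 377}\right) - \frac{131062}{123365} = \left(-152658 + \frac{107420}{159011}\right) - \frac{131062}{123365} = - \frac{24274193818}{159011} - \frac{131062}{123365} = - \frac{2994606760657252}{19616392015}$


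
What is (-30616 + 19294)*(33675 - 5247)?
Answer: -321861816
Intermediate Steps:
(-30616 + 19294)*(33675 - 5247) = -11322*28428 = -321861816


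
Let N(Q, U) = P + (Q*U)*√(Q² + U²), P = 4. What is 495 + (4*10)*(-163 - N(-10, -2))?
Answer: -6185 - 1600*√26 ≈ -14343.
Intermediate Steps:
N(Q, U) = 4 + Q*U*√(Q² + U²) (N(Q, U) = 4 + (Q*U)*√(Q² + U²) = 4 + Q*U*√(Q² + U²))
495 + (4*10)*(-163 - N(-10, -2)) = 495 + (4*10)*(-163 - (4 - 10*(-2)*√((-10)² + (-2)²))) = 495 + 40*(-163 - (4 - 10*(-2)*√(100 + 4))) = 495 + 40*(-163 - (4 - 10*(-2)*√104)) = 495 + 40*(-163 - (4 - 10*(-2)*2*√26)) = 495 + 40*(-163 - (4 + 40*√26)) = 495 + 40*(-163 + (-4 - 40*√26)) = 495 + 40*(-167 - 40*√26) = 495 + (-6680 - 1600*√26) = -6185 - 1600*√26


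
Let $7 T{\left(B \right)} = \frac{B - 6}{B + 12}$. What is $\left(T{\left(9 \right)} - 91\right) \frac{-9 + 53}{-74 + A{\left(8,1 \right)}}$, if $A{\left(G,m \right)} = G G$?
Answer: $\frac{98076}{245} \approx 400.31$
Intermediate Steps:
$A{\left(G,m \right)} = G^{2}$
$T{\left(B \right)} = \frac{-6 + B}{7 \left(12 + B\right)}$ ($T{\left(B \right)} = \frac{\left(B - 6\right) \frac{1}{B + 12}}{7} = \frac{\left(-6 + B\right) \frac{1}{12 + B}}{7} = \frac{\frac{1}{12 + B} \left(-6 + B\right)}{7} = \frac{-6 + B}{7 \left(12 + B\right)}$)
$\left(T{\left(9 \right)} - 91\right) \frac{-9 + 53}{-74 + A{\left(8,1 \right)}} = \left(\frac{-6 + 9}{7 \left(12 + 9\right)} - 91\right) \frac{-9 + 53}{-74 + 8^{2}} = \left(\frac{1}{7} \cdot \frac{1}{21} \cdot 3 - 91\right) \frac{44}{-74 + 64} = \left(\frac{1}{7} \cdot \frac{1}{21} \cdot 3 - 91\right) \frac{44}{-10} = \left(\frac{1}{49} - 91\right) 44 \left(- \frac{1}{10}\right) = \left(- \frac{4458}{49}\right) \left(- \frac{22}{5}\right) = \frac{98076}{245}$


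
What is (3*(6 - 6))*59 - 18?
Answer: -18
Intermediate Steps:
(3*(6 - 6))*59 - 18 = (3*0)*59 - 18 = 0*59 - 18 = 0 - 18 = -18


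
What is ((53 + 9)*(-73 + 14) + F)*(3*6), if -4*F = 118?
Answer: -66375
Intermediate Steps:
F = -59/2 (F = -¼*118 = -59/2 ≈ -29.500)
((53 + 9)*(-73 + 14) + F)*(3*6) = ((53 + 9)*(-73 + 14) - 59/2)*(3*6) = (62*(-59) - 59/2)*18 = (-3658 - 59/2)*18 = -7375/2*18 = -66375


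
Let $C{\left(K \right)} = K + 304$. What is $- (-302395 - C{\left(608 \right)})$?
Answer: $303307$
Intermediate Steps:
$C{\left(K \right)} = 304 + K$
$- (-302395 - C{\left(608 \right)}) = - (-302395 - \left(304 + 608\right)) = - (-302395 - 912) = \left(-1\right) \left(-303307\right) = 303307$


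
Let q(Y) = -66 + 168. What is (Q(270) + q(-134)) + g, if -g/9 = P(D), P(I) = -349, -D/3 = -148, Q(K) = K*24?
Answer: 9723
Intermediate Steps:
q(Y) = 102
Q(K) = 24*K
D = 444 (D = -3*(-148) = 444)
g = 3141 (g = -9*(-349) = 3141)
(Q(270) + q(-134)) + g = (24*270 + 102) + 3141 = (6480 + 102) + 3141 = 6582 + 3141 = 9723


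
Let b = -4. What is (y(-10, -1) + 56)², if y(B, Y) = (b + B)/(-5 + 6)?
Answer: 1764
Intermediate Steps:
y(B, Y) = -4 + B (y(B, Y) = (-4 + B)/(-5 + 6) = (-4 + B)/1 = (-4 + B)*1 = -4 + B)
(y(-10, -1) + 56)² = ((-4 - 10) + 56)² = (-14 + 56)² = 42² = 1764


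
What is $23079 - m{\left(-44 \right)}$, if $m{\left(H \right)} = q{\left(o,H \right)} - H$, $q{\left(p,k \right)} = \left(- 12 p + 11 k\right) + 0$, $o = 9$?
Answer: $23627$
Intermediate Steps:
$q{\left(p,k \right)} = - 12 p + 11 k$
$m{\left(H \right)} = -108 + 10 H$ ($m{\left(H \right)} = \left(\left(-12\right) 9 + 11 H\right) - H = \left(-108 + 11 H\right) - H = -108 + 10 H$)
$23079 - m{\left(-44 \right)} = 23079 - \left(-108 + 10 \left(-44\right)\right) = 23079 - \left(-108 - 440\right) = 23079 - -548 = 23079 + 548 = 23627$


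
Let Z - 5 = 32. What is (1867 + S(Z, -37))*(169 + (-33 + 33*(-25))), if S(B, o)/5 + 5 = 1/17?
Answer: -21578791/17 ≈ -1.2693e+6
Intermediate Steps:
Z = 37 (Z = 5 + 32 = 37)
S(B, o) = -420/17 (S(B, o) = -25 + 5/17 = -420/17)
(1867 + S(Z, -37))*(169 + (-33 + 33*(-25))) = (1867 - 420/17)*(169 + (-33 + 33*(-25))) = 31319*(169 + (-33 - 825))/17 = 31319*(169 - 858)/17 = (31319/17)*(-689) = -21578791/17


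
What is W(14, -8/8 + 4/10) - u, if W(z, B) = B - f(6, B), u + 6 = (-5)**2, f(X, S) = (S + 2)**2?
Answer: -539/25 ≈ -21.560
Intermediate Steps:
f(X, S) = (2 + S)**2
u = 19 (u = -6 + (-5)**2 = -6 + 25 = 19)
W(z, B) = B - (2 + B)**2
W(14, -8/8 + 4/10) - u = ((-8/8 + 4/10) - (2 + (-8/8 + 4/10))**2) - 1*19 = ((-8*1/8 + 4*(1/10)) - (2 + (-8*1/8 + 4*(1/10)))**2) - 19 = ((-1 + 2/5) - (2 + (-1 + 2/5))**2) - 19 = (-3/5 - (2 - 3/5)**2) - 19 = (-3/5 - (7/5)**2) - 19 = (-3/5 - 1*49/25) - 19 = (-3/5 - 49/25) - 19 = -64/25 - 19 = -539/25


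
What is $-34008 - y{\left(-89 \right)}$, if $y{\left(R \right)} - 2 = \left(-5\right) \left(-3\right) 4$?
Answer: $-34070$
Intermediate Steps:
$y{\left(R \right)} = 62$ ($y{\left(R \right)} = 2 + \left(-5\right) \left(-3\right) 4 = 2 + 15 \cdot 4 = 2 + 60 = 62$)
$-34008 - y{\left(-89 \right)} = -34008 - 62 = -34070$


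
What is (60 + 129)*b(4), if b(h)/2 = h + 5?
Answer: 3402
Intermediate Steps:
b(h) = 10 + 2*h (b(h) = 2*(h + 5) = 2*(5 + h) = 10 + 2*h)
(60 + 129)*b(4) = (60 + 129)*(10 + 2*4) = 189*(10 + 8) = 189*18 = 3402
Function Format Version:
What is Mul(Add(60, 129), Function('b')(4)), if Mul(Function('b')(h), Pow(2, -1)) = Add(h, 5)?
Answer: 3402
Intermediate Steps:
Function('b')(h) = Add(10, Mul(2, h)) (Function('b')(h) = Mul(2, Add(h, 5)) = Mul(2, Add(5, h)) = Add(10, Mul(2, h)))
Mul(Add(60, 129), Function('b')(4)) = Mul(Add(60, 129), Add(10, Mul(2, 4))) = Mul(189, Add(10, 8)) = Mul(189, 18) = 3402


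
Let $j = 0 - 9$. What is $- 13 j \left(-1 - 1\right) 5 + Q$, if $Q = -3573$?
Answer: $-4743$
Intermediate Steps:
$j = -9$ ($j = 0 - 9 = -9$)
$- 13 j \left(-1 - 1\right) 5 + Q = \left(-13\right) \left(-9\right) \left(-1 - 1\right) 5 - 3573 = 117 \left(\left(-2\right) 5\right) - 3573 = 117 \left(-10\right) - 3573 = -1170 - 3573 = -4743$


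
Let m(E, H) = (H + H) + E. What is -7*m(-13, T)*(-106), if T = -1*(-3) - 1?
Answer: -6678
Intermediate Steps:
T = 2 (T = 3 - 1 = 2)
m(E, H) = E + 2*H (m(E, H) = 2*H + E = E + 2*H)
-7*m(-13, T)*(-106) = -7*(-13 + 2*2)*(-106) = -7*(-13 + 4)*(-106) = -7*(-9)*(-106) = 63*(-106) = -6678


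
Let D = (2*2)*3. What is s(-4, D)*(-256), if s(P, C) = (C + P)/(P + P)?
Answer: 256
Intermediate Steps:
D = 12 (D = 4*3 = 12)
s(P, C) = (C + P)/(2*P) (s(P, C) = (C + P)/((2*P)) = (C + P)*(1/(2*P)) = (C + P)/(2*P))
s(-4, D)*(-256) = ((½)*(12 - 4)/(-4))*(-256) = ((½)*(-¼)*8)*(-256) = -1*(-256) = 256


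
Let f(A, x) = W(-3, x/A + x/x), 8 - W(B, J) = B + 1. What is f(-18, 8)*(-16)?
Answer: -160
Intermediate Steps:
W(B, J) = 7 - B (W(B, J) = 8 - (B + 1) = 8 - (1 + B) = 8 + (-1 - B) = 7 - B)
f(A, x) = 10 (f(A, x) = 7 - 1*(-3) = 7 + 3 = 10)
f(-18, 8)*(-16) = 10*(-16) = -160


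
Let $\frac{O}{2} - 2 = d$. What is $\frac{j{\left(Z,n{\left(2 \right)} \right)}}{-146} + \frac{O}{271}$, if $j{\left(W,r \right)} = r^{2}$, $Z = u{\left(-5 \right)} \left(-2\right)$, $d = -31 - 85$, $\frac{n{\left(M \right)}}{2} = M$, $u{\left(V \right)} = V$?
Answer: $- \frac{18812}{19783} \approx -0.95092$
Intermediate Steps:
$n{\left(M \right)} = 2 M$
$d = -116$ ($d = -31 - 85 = -116$)
$Z = 10$ ($Z = \left(-5\right) \left(-2\right) = 10$)
$O = -228$ ($O = 4 + 2 \left(-116\right) = 4 - 232 = -228$)
$\frac{j{\left(Z,n{\left(2 \right)} \right)}}{-146} + \frac{O}{271} = \frac{\left(2 \cdot 2\right)^{2}}{-146} - \frac{228}{271} = 4^{2} \left(- \frac{1}{146}\right) - \frac{228}{271} = 16 \left(- \frac{1}{146}\right) - \frac{228}{271} = - \frac{8}{73} - \frac{228}{271} = - \frac{18812}{19783}$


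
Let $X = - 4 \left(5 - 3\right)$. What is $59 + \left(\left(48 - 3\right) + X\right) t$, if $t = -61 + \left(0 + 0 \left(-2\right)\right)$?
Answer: $-2198$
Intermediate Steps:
$X = -8$ ($X = \left(-4\right) 2 = -8$)
$t = -61$ ($t = -61 + \left(0 + 0\right) = -61 + 0 = -61$)
$59 + \left(\left(48 - 3\right) + X\right) t = 59 + \left(\left(48 - 3\right) - 8\right) \left(-61\right) = 59 + \left(45 - 8\right) \left(-61\right) = 59 + 37 \left(-61\right) = 59 - 2257 = -2198$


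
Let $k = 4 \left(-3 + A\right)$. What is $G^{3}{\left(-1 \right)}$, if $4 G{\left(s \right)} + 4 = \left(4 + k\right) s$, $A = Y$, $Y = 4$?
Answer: $-27$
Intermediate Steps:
$A = 4$
$k = 4$ ($k = 4 \left(-3 + 4\right) = 4 \cdot 1 = 4$)
$G{\left(s \right)} = -1 + 2 s$ ($G{\left(s \right)} = -1 + \frac{\left(4 + 4\right) s}{4} = -1 + \frac{8 s}{4} = -1 + 2 s$)
$G^{3}{\left(-1 \right)} = \left(-1 + 2 \left(-1\right)\right)^{3} = \left(-1 - 2\right)^{3} = \left(-3\right)^{3} = -27$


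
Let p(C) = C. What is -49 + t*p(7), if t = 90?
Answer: 581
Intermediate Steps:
-49 + t*p(7) = -49 + 90*7 = -49 + 630 = 581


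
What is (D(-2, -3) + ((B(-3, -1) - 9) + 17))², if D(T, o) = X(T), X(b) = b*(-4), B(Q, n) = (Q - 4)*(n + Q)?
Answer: 1936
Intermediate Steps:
B(Q, n) = (-4 + Q)*(Q + n)
X(b) = -4*b
D(T, o) = -4*T
(D(-2, -3) + ((B(-3, -1) - 9) + 17))² = (-4*(-2) + ((((-3)² - 4*(-3) - 4*(-1) - 3*(-1)) - 9) + 17))² = (8 + (((9 + 12 + 4 + 3) - 9) + 17))² = (8 + ((28 - 9) + 17))² = (8 + (19 + 17))² = (8 + 36)² = 44² = 1936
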